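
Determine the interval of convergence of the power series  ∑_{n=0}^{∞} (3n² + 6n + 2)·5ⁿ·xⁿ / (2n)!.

By the ratio test, |a_{n+1}/a_n| = (3(n+1)² + 6(n+1) + 2)/(3n² + 6n + 2) · 5 · 1/[(2n+1)·(2n+2)] → 0.
The ratio tends to 0 regardless of x, hence R = ∞.

(−∞, ∞)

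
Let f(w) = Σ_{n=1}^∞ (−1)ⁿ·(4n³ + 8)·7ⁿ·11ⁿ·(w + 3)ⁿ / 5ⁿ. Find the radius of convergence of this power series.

Apply the ratio test: |a_{n+1}| / |a_n| = [(4(n+1)³ + 8)/(4n³ + 8)] · 7·11/5, which tends to 77/5 as n → ∞.
Convergence for |w + 3| · 77/5 < 1, i.e. |w + 3| < 5/77. So R = 5/77.

R = 5/77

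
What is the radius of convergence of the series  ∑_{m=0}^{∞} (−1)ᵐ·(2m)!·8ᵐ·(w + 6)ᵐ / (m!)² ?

R = 1/32

The ratio of consecutive coefficients is (2m+1)·(2m+2)/(m+1)² · 8 → 32.
The series converges when 32 · |w + 6| < 1, giving R = 1/32.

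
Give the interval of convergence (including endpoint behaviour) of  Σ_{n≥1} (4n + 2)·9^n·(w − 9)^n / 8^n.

By the ratio test, |a_{n+1}/a_n| = [(4(n+1) + 2)/(4n + 2)] · 9/8 → 9/8.
The series converges when 9/8 · |w − 9| < 1, giving R = 8/9.
Endpoint w = 89/9: the n-th term does not approach 0; divergence by the term test.
Endpoint w = 73/9: the terms have absolute value of order n, which does not tend to 0, so the series diverges by the divergence test.

(73/9, 89/9)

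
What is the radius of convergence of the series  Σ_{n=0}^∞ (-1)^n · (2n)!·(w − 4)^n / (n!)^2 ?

The ratio of consecutive coefficients is (2n+1)·(2n+2)/(n+1)² → 4.
Convergence for |w − 4| · 4 < 1, i.e. |w − 4| < 1/4. So R = 1/4.

R = 1/4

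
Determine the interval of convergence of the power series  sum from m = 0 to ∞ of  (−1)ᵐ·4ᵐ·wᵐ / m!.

(−∞, ∞)

By the ratio test, |a_{m+1}/a_m| = 4 · 1/(m+1) → 0.
Since the limit is 0 < 1 for every w, the series converges on all of ℝ and R = ∞.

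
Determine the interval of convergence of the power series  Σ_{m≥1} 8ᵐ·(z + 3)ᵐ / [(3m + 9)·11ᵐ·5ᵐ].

[-79/8, 31/8)

The ratio of consecutive coefficients is [(3m + 9)/(3(m+1) + 9)] · 8/(11·5) → 8/55.
Convergence for |z + 3| · 8/55 < 1, i.e. |z + 3| < 55/8. So R = 55/8.
Endpoint z = 31/8: the terms are asymptotic to a nonzero constant times 1/m, so the series diverges by limit comparison with Σ 1/m.
When z = -79/8, convergence follows from the alternating series test (terms decrease monotonically to 0).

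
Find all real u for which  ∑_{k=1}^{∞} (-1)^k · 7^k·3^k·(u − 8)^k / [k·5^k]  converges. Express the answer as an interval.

The ratio of consecutive coefficients is [k/(k+1)] · 7·3/5 → 21/5.
Thus R = 1/(21/5) = 5/21.
Check u = 173/21: convergence follows from the alternating series test (terms decrease monotonically to 0).
Endpoint u = 163/21: comparison with the harmonic series Σ 1/k shows the series diverges.

(163/21, 173/21]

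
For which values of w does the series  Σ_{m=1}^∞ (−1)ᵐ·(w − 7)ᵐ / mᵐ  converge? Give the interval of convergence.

(−∞, ∞)

Applying the root test, |a_m|^(1/m) = 1/m → 0.
The limit is 0 for every w, so R = ∞.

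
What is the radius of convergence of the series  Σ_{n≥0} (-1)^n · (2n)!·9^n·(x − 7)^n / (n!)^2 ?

R = 1/36

Apply the ratio test: |a_{n+1}| / |a_n| = (2n+1)·(2n+2)/(n+1)² · 9, which tends to 36 as n → ∞.
The series converges when 36 · |x − 7| < 1, giving R = 1/36.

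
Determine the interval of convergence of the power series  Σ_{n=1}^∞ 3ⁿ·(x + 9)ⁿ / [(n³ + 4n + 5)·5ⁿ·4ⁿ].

[-47/3, -7/3]

Ratio test: |a_{n+1}/a_n| = [(n³ + 4n + 5)/((n+1)³ + 4(n+1) + 5)] · 3/(5·4) → 3/20 as n → ∞.
The series converges when 3/20 · |x + 9| < 1, giving R = 20/3.
At x = -7/3: the series is dominated by a constant times Σ 1/n³, which converges (p = 3 > 1).
When x = -47/3, absolute convergence follows by limit comparison with Σ 1/n³.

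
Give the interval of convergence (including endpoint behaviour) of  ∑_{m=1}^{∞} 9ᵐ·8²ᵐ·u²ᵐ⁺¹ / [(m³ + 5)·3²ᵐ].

Apply the ratio test: |a_{m+1}| / |a_m| = [(m³ + 5)/((m+1)³ + 5)] · 9·64/9, which tends to 64 as m → ∞.
Successive powers of u differ by 2, so the series converges when |u|² · 64 < 1, i.e. |u| < √(1/64) = 1/8. So R = 1/8.
Check u = 1/8: absolute convergence follows by limit comparison with Σ 1/m³.
When u = -1/8, the terms are on the order of 1/m³, so the series converges absolutely by comparison with the p-series (p = 3 > 1).

[-1/8, 1/8]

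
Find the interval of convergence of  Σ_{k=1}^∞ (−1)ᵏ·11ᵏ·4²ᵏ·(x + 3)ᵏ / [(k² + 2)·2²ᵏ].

[-133/44, -131/44]

The ratio of consecutive coefficients is [(k² + 2)/((k+1)² + 2)] · 11·16/4 → 44.
Convergence for |x + 3| · 44 < 1, i.e. |x + 3| < 1/44. So R = 1/44.
Endpoint x = -131/44: the series is dominated by a constant times Σ 1/k², which converges (p = 2 > 1).
At x = -133/44: absolute convergence follows by limit comparison with Σ 1/k².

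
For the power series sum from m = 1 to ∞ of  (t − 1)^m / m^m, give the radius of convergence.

By the Cauchy root test, |a_m|^(1/m) = 1/m → 0.
Since the m-th root of |a_m| tends to 0, the series converges for all real t; R = ∞.

R = ∞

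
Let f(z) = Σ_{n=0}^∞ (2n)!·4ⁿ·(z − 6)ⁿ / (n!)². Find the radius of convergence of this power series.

Ratio test: |a_{n+1}/a_n| = (2n+1)·(2n+2)/(n+1)² · 4 → 16 as n → ∞.
Convergence for |z − 6| · 16 < 1, i.e. |z − 6| < 1/16. So R = 1/16.

R = 1/16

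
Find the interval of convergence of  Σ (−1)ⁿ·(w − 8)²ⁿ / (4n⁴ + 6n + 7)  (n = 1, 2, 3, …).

[7, 9]

Apply the ratio test: |a_{n+1}| / |a_n| = (4n⁴ + 6n + 7)/(4(n+1)⁴ + 6(n+1) + 7), which tends to 1 as n → ∞.
Since the exponent of (w − 8) increases by 2 each term, convergence requires |w − 8|² < 1, hence R = 1.
When w = 9, absolute convergence follows by limit comparison with Σ 1/n⁴.
Check w = 7: the series is dominated by a constant times Σ 1/n⁴, which converges (p = 4 > 1).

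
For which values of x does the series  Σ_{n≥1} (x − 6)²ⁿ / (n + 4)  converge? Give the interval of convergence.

The ratio of consecutive coefficients is (n + 4)/((n+1) + 4) → 1.
Successive powers of (x − 6) differ by 2, so the series converges when |x − 6|² · 1 < 1, i.e. |x − 6| < √(1) = 1. So R = 1.
When x = 7, the terms are asymptotic to a nonzero constant times 1/n, so the series diverges by limit comparison with Σ 1/n.
When x = 5, the terms are asymptotic to a nonzero constant times 1/n, so the series diverges by limit comparison with Σ 1/n.

(5, 7)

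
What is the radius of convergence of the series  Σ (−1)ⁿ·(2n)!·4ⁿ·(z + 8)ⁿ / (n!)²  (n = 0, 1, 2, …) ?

By the ratio test, |a_{n+1}/a_n| = (2n+1)·(2n+2)/(n+1)² · 4 → 16.
Hence the series converges for |z + 8| < 1/(16) = 1/16, so the radius of convergence is 1/16.

R = 1/16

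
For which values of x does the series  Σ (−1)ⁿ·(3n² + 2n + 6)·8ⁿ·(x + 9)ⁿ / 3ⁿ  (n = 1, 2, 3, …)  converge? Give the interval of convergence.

The ratio of consecutive coefficients is [(3(n+1)² + 2(n+1) + 6)/(3n² + 2n + 6)] · 8/3 → 8/3.
Thus R = 1/(8/3) = 3/8.
When x = -69/8, the n-th term does not approach 0; divergence by the term test.
Endpoint x = -75/8: the n-th term does not approach 0; divergence by the term test.

(-75/8, -69/8)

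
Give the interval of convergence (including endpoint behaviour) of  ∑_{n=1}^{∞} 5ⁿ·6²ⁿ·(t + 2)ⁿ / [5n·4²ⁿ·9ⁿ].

Ratio test: |a_{n+1}/a_n| = [5n/5(n+1)] · 5·36/(16·9) → 5/4 as n → ∞.
The series converges when 5/4 · |t + 2| < 1, giving R = 4/5.
When t = -6/5, the terms are asymptotic to a nonzero constant times 1/n, so the series diverges by limit comparison with Σ 1/n.
When t = -14/5, an alternating series whose terms decrease to 0 in absolute value, so it converges by the Leibniz criterion.

[-14/5, -6/5)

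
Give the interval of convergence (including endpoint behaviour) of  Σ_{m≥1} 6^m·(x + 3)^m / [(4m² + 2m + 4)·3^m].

[-7/2, -5/2]

The ratio of consecutive coefficients is [(4m² + 2m + 4)/(4(m+1)² + 2(m+1) + 4)] · 6/3 → 2.
The series converges when 2 · |x + 3| < 1, giving R = 1/2.
At x = -5/2: the series is dominated by a constant times Σ 1/m², which converges (p = 2 > 1).
Check x = -7/2: absolute convergence follows by limit comparison with Σ 1/m².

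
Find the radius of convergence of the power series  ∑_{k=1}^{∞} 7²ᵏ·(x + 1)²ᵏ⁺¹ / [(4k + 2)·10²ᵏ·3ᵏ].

Ratio test: |a_{k+1}/a_k| = [(4k + 2)/(4(k+1) + 2)] · 49/(100·3) → 49/300 as k → ∞.
Writing y = (x + 1)², the series in y has radius 300/49, so |x + 1| < √(300/49) and R = 10√3/7.

R = 10√3/7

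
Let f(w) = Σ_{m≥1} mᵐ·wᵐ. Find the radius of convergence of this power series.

R = 0

Root test: |a_m|^(1/m) = m → ∞.
Since the m-th root of |a_m| is unbounded, the series converges only at w = 0; R = 0.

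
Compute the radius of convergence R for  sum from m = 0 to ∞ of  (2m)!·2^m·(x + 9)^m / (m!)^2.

R = 1/8

The ratio of consecutive coefficients is (2m+1)·(2m+2)/(m+1)² · 2 → 8.
Hence the series converges for |x + 9| < 1/(8) = 1/8, so the radius of convergence is 1/8.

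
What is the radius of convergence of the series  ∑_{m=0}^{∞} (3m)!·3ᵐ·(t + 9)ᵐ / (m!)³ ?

R = 1/81

By the ratio test, |a_{m+1}/a_m| = (3m+1)·(3m+2)·(3m+3)/(m+1)³ · 3 → 81.
The series converges when 81 · |t + 9| < 1, giving R = 1/81.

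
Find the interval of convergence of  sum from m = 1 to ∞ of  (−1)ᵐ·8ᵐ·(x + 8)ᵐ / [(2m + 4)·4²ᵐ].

Ratio test: |a_{m+1}/a_m| = [(2m + 4)/(2(m+1) + 4)] · 8/16 → 1/2 as m → ∞.
Thus R = 1/(1/2) = 2.
Endpoint x = -6: the terms alternate in sign and decrease monotonically to 0 in absolute value (size ~ c/m), so the alternating series test gives convergence.
When x = -10, the terms behave like c/m; limit comparison with the harmonic series gives divergence.

(-10, -6]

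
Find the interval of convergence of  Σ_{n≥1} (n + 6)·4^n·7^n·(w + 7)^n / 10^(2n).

Apply the ratio test: |a_{n+1}| / |a_n| = [((n+1) + 6)/(n + 6)] · 4·7/100, which tends to 7/25 as n → ∞.
Thus R = 1/(7/25) = 25/7.
When w = -24/7, the n-th term does not approach 0; divergence by the term test.
Endpoint w = -74/7: the n-th term does not approach 0; divergence by the term test.

(-74/7, -24/7)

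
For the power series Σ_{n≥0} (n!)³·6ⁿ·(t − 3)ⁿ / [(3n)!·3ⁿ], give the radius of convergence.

Ratio test: |a_{n+1}/a_n| = (n+1)³/[(3n+1)·(3n+2)·(3n+3)] · 6/3 → 2/27 as n → ∞.
Hence the series converges for |t − 3| < 1/(2/27) = 27/2, so the radius of convergence is 27/2.

R = 27/2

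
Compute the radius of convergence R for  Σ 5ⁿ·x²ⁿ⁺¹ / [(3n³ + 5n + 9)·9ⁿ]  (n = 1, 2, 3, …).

The ratio of consecutive coefficients is [(3n³ + 5n + 9)/(3(n+1)³ + 5(n+1) + 9)] · 5/9 → 5/9.
Since the exponent of x increases by 2 each term, convergence requires |x|² < 9/5, hence R = 3√5/5.

R = 3√5/5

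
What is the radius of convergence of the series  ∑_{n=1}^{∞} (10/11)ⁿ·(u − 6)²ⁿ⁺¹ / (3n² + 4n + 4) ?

Ratio test: |a_{n+1}/a_n| = [(3n² + 4n + 4)/(3(n+1)² + 4(n+1) + 4)] · 10/11 → 10/11 as n → ∞.
Writing y = (u − 6)², the series in y has radius 11/10, so |u − 6| < √(11/10) and R = √110/10.

R = √110/10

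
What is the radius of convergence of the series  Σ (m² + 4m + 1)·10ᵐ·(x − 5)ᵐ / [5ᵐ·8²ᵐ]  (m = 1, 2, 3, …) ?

The ratio of consecutive coefficients is [((m+1)² + 4(m+1) + 1)/(m² + 4m + 1)] · 10/(5·64) → 1/32.
The series converges when 1/32 · |x − 5| < 1, giving R = 32.

R = 32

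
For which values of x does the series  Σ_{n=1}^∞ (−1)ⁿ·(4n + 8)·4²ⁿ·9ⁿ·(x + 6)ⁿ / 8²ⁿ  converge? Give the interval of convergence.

(-58/9, -50/9)

Apply the ratio test: |a_{n+1}| / |a_n| = [(4(n+1) + 8)/(4n + 8)] · 16·9/64, which tends to 9/4 as n → ∞.
Convergence for |x + 6| · 9/4 < 1, i.e. |x + 6| < 4/9. So R = 4/9.
Endpoint x = -50/9: the terms do not tend to 0, so the series diverges.
When x = -58/9, the terms do not tend to 0, so the series diverges.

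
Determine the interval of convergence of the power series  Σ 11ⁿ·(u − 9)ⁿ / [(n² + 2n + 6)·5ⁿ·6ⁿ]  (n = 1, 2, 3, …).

Apply the ratio test: |a_{n+1}| / |a_n| = [(n² + 2n + 6)/((n+1)² + 2(n+1) + 6)] · 11/(5·6), which tends to 11/30 as n → ∞.
The series converges when 11/30 · |u − 9| < 1, giving R = 30/11.
When u = 129/11, the terms are on the order of 1/n², so the series converges absolutely by comparison with the p-series (p = 2 > 1).
Check u = 69/11: the terms are on the order of 1/n², so the series converges absolutely by comparison with the p-series (p = 2 > 1).

[69/11, 129/11]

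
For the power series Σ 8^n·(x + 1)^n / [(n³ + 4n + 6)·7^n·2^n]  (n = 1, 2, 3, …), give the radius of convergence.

R = 7/4

Apply the ratio test: |a_{n+1}| / |a_n| = [(n³ + 4n + 6)/((n+1)³ + 4(n+1) + 6)] · 8/(7·2), which tends to 4/7 as n → ∞.
Hence the series converges for |x + 1| < 1/(4/7) = 7/4, so the radius of convergence is 7/4.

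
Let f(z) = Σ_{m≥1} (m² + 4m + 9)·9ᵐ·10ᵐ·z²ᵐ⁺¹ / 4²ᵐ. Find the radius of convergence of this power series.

R = 2√10/15

The ratio of consecutive coefficients is [((m+1)² + 4(m+1) + 9)/(m² + 4m + 9)] · 9·10/16 → 45/8.
Writing y = z², the series in y has radius 8/45, so |z| < √(8/45) and R = 2√10/15.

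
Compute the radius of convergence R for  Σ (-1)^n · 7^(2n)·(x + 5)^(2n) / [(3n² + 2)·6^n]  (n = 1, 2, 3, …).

Ratio test: |a_{n+1}/a_n| = [(3n² + 2)/(3(n+1)² + 2)] · 49/6 → 49/6 as n → ∞.
Writing y = (x + 5)², the series in y has radius 6/49, so |x + 5| < √(6/49) and R = √6/7.

R = √6/7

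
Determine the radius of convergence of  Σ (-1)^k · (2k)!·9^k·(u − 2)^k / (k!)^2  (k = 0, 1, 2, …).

R = 1/36

The ratio of consecutive coefficients is (2k+1)·(2k+2)/(k+1)² · 9 → 36.
Thus R = 1/(36) = 1/36.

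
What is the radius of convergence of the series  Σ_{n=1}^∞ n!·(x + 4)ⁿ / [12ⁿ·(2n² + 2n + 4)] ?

Apply the ratio test: |a_{n+1}| / |a_n| = (n+1) · 1/12 · (2n² + 2n + 4)/(2(n+1)² + 2(n+1) + 4), which tends to ∞ as n → ∞.
Since the ratio → ∞, the series diverges for every x ≠ -4, and R = 0.

R = 0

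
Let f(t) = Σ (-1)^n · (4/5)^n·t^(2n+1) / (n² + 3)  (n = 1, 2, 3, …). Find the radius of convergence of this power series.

R = √5/2

By the ratio test, |a_{n+1}/a_n| = [(n² + 3)/((n+1)² + 3)] · 4/5 → 4/5.
Writing y = t², the series in y has radius 5/4, so |t| < √(5/4) and R = √5/2.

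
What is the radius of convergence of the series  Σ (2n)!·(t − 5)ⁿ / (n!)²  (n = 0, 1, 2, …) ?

R = 1/4

The ratio of consecutive coefficients is (2n+1)·(2n+2)/(n+1)² → 4.
Convergence for |t − 5| · 4 < 1, i.e. |t − 5| < 1/4. So R = 1/4.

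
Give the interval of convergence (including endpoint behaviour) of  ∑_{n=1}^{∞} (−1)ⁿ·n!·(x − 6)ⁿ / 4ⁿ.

Apply the ratio test: |a_{n+1}| / |a_n| = (n+1) · 1/4, which tends to ∞ as n → ∞.
The ratio grows without bound, so the series diverges whenever (x − 6) ≠ 0; it converges only at x = 6. R = 0.

{6}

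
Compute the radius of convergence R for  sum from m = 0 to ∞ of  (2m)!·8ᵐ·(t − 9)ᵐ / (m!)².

R = 1/32

Apply the ratio test: |a_{m+1}| / |a_m| = (2m+1)·(2m+2)/(m+1)² · 8, which tends to 32 as m → ∞.
Hence the series converges for |t − 9| < 1/(32) = 1/32, so the radius of convergence is 1/32.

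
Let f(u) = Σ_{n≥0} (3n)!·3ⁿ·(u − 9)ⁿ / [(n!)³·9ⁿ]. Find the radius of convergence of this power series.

Apply the ratio test: |a_{n+1}| / |a_n| = (3n+1)·(3n+2)·(3n+3)/(n+1)³ · 3/9, which tends to 9 as n → ∞.
Hence the series converges for |u − 9| < 1/(9) = 1/9, so the radius of convergence is 1/9.

R = 1/9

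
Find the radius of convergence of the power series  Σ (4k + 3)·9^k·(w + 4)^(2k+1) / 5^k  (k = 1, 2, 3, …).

R = √5/3

By the ratio test, |a_{k+1}/a_k| = [(4(k+1) + 3)/(4k + 3)] · 9/5 → 9/5.
Since the exponent of (w + 4) increases by 2 each term, convergence requires |w + 4|² < 5/9, hence R = √5/3.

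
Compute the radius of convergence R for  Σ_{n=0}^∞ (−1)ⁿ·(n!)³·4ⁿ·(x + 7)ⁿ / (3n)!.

R = 27/4

By the ratio test, |a_{n+1}/a_n| = (n+1)³/[(3n+1)·(3n+2)·(3n+3)] · 4 → 4/27.
Convergence for |x + 7| · 4/27 < 1, i.e. |x + 7| < 27/4. So R = 27/4.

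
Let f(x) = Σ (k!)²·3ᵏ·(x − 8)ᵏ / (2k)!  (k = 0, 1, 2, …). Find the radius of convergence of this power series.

R = 4/3

Apply the ratio test: |a_{k+1}| / |a_k| = (k+1)²/[(2k+1)·(2k+2)] · 3, which tends to 3/4 as k → ∞.
The series converges when 3/4 · |x − 8| < 1, giving R = 4/3.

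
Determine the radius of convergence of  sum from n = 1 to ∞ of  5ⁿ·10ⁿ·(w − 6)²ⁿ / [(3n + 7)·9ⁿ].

By the ratio test, |a_{n+1}/a_n| = [(3n + 7)/(3(n+1) + 7)] · 5·10/9 → 50/9.
Successive powers of (w − 6) differ by 2, so the series converges when |w − 6|² · 50/9 < 1, i.e. |w − 6| < √(9/50). So R = 3√2/10.

R = 3√2/10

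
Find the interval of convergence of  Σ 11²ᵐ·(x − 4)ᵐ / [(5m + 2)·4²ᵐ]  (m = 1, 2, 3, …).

Apply the ratio test: |a_{m+1}| / |a_m| = [(5m + 2)/(5(m+1) + 2)] · 121/16, which tends to 121/16 as m → ∞.
Hence the series converges for |x − 4| < 1/(121/16) = 16/121, so the radius of convergence is 16/121.
When x = 500/121, the terms behave like c/m; limit comparison with the harmonic series gives divergence.
Check x = 468/121: an alternating series whose terms decrease to 0 in absolute value, so it converges by the Leibniz criterion.

[468/121, 500/121)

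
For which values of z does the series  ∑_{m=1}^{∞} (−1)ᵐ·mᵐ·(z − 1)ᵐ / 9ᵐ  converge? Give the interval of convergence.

By the Cauchy root test, |a_m|^(1/m) = m/9 → ∞.
The root grows without bound, so R = 0 (convergence only at z = 1).

{1}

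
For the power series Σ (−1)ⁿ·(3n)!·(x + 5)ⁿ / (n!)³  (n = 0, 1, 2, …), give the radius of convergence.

R = 1/27

Apply the ratio test: |a_{n+1}| / |a_n| = (3n+1)·(3n+2)·(3n+3)/(n+1)³, which tends to 27 as n → ∞.
Thus R = 1/(27) = 1/27.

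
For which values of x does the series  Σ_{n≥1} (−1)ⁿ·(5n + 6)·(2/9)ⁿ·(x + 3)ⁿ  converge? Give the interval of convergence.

(-15/2, 3/2)

Apply the ratio test: |a_{n+1}| / |a_n| = [(5(n+1) + 6)/(5n + 6)] · 2/9, which tends to 2/9 as n → ∞.
Thus R = 1/(2/9) = 9/2.
When x = 3/2, the terms have absolute value of order n, which does not tend to 0, so the series diverges by the divergence test.
Check x = -15/2: the terms have absolute value of order n, which does not tend to 0, so the series diverges by the divergence test.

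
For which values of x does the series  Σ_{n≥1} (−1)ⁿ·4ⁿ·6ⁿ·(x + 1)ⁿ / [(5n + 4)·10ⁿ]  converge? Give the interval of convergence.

(-17/12, -7/12]

Ratio test: |a_{n+1}/a_n| = [(5n + 4)/(5(n+1) + 4)] · 4·6/10 → 12/5 as n → ∞.
Thus R = 1/(12/5) = 5/12.
When x = -7/12, the terms alternate in sign and decrease monotonically to 0 in absolute value (size ~ c/n), so the alternating series test gives convergence.
When x = -17/12, the terms are asymptotic to a nonzero constant times 1/n, so the series diverges by limit comparison with Σ 1/n.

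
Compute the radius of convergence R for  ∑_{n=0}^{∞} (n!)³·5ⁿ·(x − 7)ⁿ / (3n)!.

R = 27/5

By the ratio test, |a_{n+1}/a_n| = (n+1)³/[(3n+1)·(3n+2)·(3n+3)] · 5 → 5/27.
Hence the series converges for |x − 7| < 1/(5/27) = 27/5, so the radius of convergence is 27/5.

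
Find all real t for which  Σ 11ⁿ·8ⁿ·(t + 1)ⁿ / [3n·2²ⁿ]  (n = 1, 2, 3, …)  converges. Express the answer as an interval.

[-23/22, -21/22)

Apply the ratio test: |a_{n+1}| / |a_n| = [3n/3(n+1)] · 11·8/4, which tends to 22 as n → ∞.
Thus R = 1/(22) = 1/22.
When t = -21/22, the terms are asymptotic to a nonzero constant times 1/n, so the series diverges by limit comparison with Σ 1/n.
Endpoint t = -23/22: an alternating series whose terms decrease to 0 in absolute value, so it converges by the Leibniz criterion.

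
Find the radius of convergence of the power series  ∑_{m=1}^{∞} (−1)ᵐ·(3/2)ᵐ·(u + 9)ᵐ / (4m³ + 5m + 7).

R = 2/3

The ratio of consecutive coefficients is [(4m³ + 5m + 7)/(4(m+1)³ + 5(m+1) + 7)] · 3/2 → 3/2.
Hence the series converges for |u + 9| < 1/(3/2) = 2/3, so the radius of convergence is 2/3.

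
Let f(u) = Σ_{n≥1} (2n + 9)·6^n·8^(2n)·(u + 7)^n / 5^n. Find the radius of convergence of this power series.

R = 5/384

Apply the ratio test: |a_{n+1}| / |a_n| = [(2(n+1) + 9)/(2n + 9)] · 6·64/5, which tends to 384/5 as n → ∞.
Hence the series converges for |u + 7| < 1/(384/5) = 5/384, so the radius of convergence is 5/384.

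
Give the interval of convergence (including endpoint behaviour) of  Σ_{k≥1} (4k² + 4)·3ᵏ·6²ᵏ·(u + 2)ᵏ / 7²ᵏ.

(-265/108, -167/108)

Apply the ratio test: |a_{k+1}| / |a_k| = [(4(k+1)² + 4)/(4k² + 4)] · 3·36/49, which tends to 108/49 as k → ∞.
Hence the series converges for |u + 2| < 1/(108/49) = 49/108, so the radius of convergence is 49/108.
When u = -167/108, the k-th term does not approach 0; divergence by the term test.
Check u = -265/108: the terms have absolute value of order k², which does not tend to 0, so the series diverges by the divergence test.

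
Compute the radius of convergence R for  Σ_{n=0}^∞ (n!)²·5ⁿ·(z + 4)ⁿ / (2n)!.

The ratio of consecutive coefficients is (n+1)²/[(2n+1)·(2n+2)] · 5 → 5/4.
Convergence for |z + 4| · 5/4 < 1, i.e. |z + 4| < 4/5. So R = 4/5.

R = 4/5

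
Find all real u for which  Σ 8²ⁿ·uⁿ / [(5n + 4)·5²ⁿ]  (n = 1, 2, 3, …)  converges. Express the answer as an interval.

[-25/64, 25/64)

The ratio of consecutive coefficients is [(5n + 4)/(5(n+1) + 4)] · 64/25 → 64/25.
Convergence for |u| · 64/25 < 1, i.e. |u| < 25/64. So R = 25/64.
Check u = 25/64: the terms behave like c/n; limit comparison with the harmonic series gives divergence.
Check u = -25/64: convergence follows from the alternating series test (terms decrease monotonically to 0).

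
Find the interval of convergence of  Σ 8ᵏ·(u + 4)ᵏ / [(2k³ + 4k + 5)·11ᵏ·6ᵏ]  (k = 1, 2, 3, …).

[-49/4, 17/4]

Apply the ratio test: |a_{k+1}| / |a_k| = [(2k³ + 4k + 5)/(2(k+1)³ + 4(k+1) + 5)] · 8/(11·6), which tends to 4/33 as k → ∞.
Convergence for |u + 4| · 4/33 < 1, i.e. |u + 4| < 33/4. So R = 33/4.
At u = 17/4: the terms are on the order of 1/k³, so the series converges absolutely by comparison with the p-series (p = 3 > 1).
When u = -49/4, absolute convergence follows by limit comparison with Σ 1/k³.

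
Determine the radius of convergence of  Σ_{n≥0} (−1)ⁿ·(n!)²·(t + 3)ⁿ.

By the ratio test, |a_{n+1}/a_n| = (n+1)² → ∞.
The ratio grows without bound, so the series diverges whenever (t + 3) ≠ 0; it converges only at t = -3. R = 0.

R = 0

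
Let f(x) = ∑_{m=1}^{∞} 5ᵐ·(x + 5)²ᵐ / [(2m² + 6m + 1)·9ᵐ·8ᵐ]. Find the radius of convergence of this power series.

By the ratio test, |a_{m+1}/a_m| = [(2m² + 6m + 1)/(2(m+1)² + 6(m+1) + 1)] · 5/(9·8) → 5/72.
Successive powers of (x + 5) differ by 2, so the series converges when |x + 5|² · 5/72 < 1, i.e. |x + 5| < √(72/5). So R = 6√10/5.

R = 6√10/5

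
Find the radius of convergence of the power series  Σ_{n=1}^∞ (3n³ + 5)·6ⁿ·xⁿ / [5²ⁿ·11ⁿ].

R = 275/6

Apply the ratio test: |a_{n+1}| / |a_n| = [(3(n+1)³ + 5)/(3n³ + 5)] · 6/(25·11), which tends to 6/275 as n → ∞.
The series converges when 6/275 · |x| < 1, giving R = 275/6.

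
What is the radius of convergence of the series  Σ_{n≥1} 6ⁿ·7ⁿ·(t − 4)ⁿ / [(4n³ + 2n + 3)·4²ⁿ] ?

R = 8/21

Ratio test: |a_{n+1}/a_n| = [(4n³ + 2n + 3)/(4(n+1)³ + 2(n+1) + 3)] · 6·7/16 → 21/8 as n → ∞.
The series converges when 21/8 · |t − 4| < 1, giving R = 8/21.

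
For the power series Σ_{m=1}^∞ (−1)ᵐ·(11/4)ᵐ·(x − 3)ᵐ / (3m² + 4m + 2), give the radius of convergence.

R = 4/11

The ratio of consecutive coefficients is [(3m² + 4m + 2)/(3(m+1)² + 4(m+1) + 2)] · 11/4 → 11/4.
The series converges when 11/4 · |x − 3| < 1, giving R = 4/11.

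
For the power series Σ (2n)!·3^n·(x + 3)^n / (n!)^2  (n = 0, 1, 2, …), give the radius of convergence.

R = 1/12

Apply the ratio test: |a_{n+1}| / |a_n| = (2n+1)·(2n+2)/(n+1)² · 3, which tends to 12 as n → ∞.
The series converges when 12 · |x + 3| < 1, giving R = 1/12.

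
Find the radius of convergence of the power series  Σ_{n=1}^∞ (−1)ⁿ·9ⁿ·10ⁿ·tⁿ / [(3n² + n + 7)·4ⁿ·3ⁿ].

The ratio of consecutive coefficients is [(3n² + n + 7)/(3(n+1)² + (n+1) + 7)] · 9·10/(4·3) → 15/2.
Thus R = 1/(15/2) = 2/15.

R = 2/15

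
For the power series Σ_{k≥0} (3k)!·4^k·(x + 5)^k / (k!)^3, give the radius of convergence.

R = 1/108

Ratio test: |a_{k+1}/a_k| = (3k+1)·(3k+2)·(3k+3)/(k+1)³ · 4 → 108 as k → ∞.
Hence the series converges for |x + 5| < 1/(108) = 1/108, so the radius of convergence is 1/108.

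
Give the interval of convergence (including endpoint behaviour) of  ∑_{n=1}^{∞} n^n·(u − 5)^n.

Root test: |a_n|^(1/n) = n → ∞.
Since the n-th root of |a_n| is unbounded, the series converges only at u = 5; R = 0.

{5}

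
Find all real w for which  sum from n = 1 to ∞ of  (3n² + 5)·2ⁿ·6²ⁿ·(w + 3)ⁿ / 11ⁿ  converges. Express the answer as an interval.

By the ratio test, |a_{n+1}/a_n| = [(3(n+1)² + 5)/(3n² + 5)] · 2·36/11 → 72/11.
Convergence for |w + 3| · 72/11 < 1, i.e. |w + 3| < 11/72. So R = 11/72.
Endpoint w = -205/72: the terms have absolute value of order n², which does not tend to 0, so the series diverges by the divergence test.
Check w = -227/72: the terms do not tend to 0, so the series diverges.

(-227/72, -205/72)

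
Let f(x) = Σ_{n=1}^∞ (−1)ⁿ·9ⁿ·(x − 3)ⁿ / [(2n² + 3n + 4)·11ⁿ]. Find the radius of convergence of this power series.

R = 11/9

The ratio of consecutive coefficients is [(2n² + 3n + 4)/(2(n+1)² + 3(n+1) + 4)] · 9/11 → 9/11.
Hence the series converges for |x − 3| < 1/(9/11) = 11/9, so the radius of convergence is 11/9.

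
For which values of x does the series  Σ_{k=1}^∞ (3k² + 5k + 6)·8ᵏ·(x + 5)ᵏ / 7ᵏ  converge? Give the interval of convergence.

(-47/8, -33/8)

Apply the ratio test: |a_{k+1}| / |a_k| = [(3(k+1)² + 5(k+1) + 6)/(3k² + 5k + 6)] · 8/7, which tends to 8/7 as k → ∞.
Thus R = 1/(8/7) = 7/8.
When x = -33/8, the terms have absolute value of order k², which does not tend to 0, so the series diverges by the divergence test.
Endpoint x = -47/8: the terms do not tend to 0, so the series diverges.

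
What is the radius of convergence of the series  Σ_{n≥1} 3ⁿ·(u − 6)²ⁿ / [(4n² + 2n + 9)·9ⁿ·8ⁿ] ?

By the ratio test, |a_{n+1}/a_n| = [(4n² + 2n + 9)/(4(n+1)² + 2(n+1) + 9)] · 3/(9·8) → 1/24.
Writing y = (u − 6)², the series in y has radius 24, so |u − 6| < √(24) and R = 2√6.

R = 2√6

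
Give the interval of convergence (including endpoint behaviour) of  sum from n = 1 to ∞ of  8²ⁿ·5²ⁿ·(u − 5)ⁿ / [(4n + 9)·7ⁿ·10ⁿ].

The ratio of consecutive coefficients is [(4n + 9)/(4(n+1) + 9)] · 64·25/(7·10) → 160/7.
Convergence for |u − 5| · 160/7 < 1, i.e. |u − 5| < 7/160. So R = 7/160.
When u = 807/160, the terms are asymptotic to a nonzero constant times 1/n, so the series diverges by limit comparison with Σ 1/n.
When u = 793/160, the terms alternate in sign and decrease monotonically to 0 in absolute value (size ~ c/n), so the alternating series test gives convergence.

[793/160, 807/160)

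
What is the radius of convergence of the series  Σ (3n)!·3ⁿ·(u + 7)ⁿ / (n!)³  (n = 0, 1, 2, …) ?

The ratio of consecutive coefficients is (3n+1)·(3n+2)·(3n+3)/(n+1)³ · 3 → 81.
Convergence for |u + 7| · 81 < 1, i.e. |u + 7| < 1/81. So R = 1/81.

R = 1/81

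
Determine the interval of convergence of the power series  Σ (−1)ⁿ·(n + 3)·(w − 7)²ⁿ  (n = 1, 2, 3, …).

By the ratio test, |a_{n+1}/a_n| = ((n+1) + 3)/(n + 3) → 1.
Successive powers of (w − 7) differ by 2, so the series converges when |w − 7|² · 1 < 1, i.e. |w − 7| < √(1) = 1. So R = 1.
When w = 8, the terms do not tend to 0, so the series diverges.
At w = 6: the terms do not tend to 0, so the series diverges.

(6, 8)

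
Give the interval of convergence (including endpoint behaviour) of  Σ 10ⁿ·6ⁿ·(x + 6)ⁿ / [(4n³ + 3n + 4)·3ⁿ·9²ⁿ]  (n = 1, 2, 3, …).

[-201/20, -39/20]

Ratio test: |a_{n+1}/a_n| = [(4n³ + 3n + 4)/(4(n+1)³ + 3(n+1) + 4)] · 10·6/(3·81) → 20/81 as n → ∞.
The series converges when 20/81 · |x + 6| < 1, giving R = 81/20.
At x = -39/20: the series is dominated by a constant times Σ 1/n³, which converges (p = 3 > 1).
Check x = -201/20: the terms are on the order of 1/n³, so the series converges absolutely by comparison with the p-series (p = 3 > 1).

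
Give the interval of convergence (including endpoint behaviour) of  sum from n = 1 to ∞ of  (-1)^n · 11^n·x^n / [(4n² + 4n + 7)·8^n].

Ratio test: |a_{n+1}/a_n| = [(4n² + 4n + 7)/(4(n+1)² + 4(n+1) + 7)] · 11/8 → 11/8 as n → ∞.
The series converges when 11/8 · |x| < 1, giving R = 8/11.
At x = 8/11: the terms are on the order of 1/n², so the series converges absolutely by comparison with the p-series (p = 2 > 1).
At x = -8/11: absolute convergence follows by limit comparison with Σ 1/n².

[-8/11, 8/11]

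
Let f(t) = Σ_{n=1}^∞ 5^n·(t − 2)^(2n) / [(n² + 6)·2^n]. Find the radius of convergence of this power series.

The ratio of consecutive coefficients is [(n² + 6)/((n+1)² + 6)] · 5/2 → 5/2.
Successive powers of (t − 2) differ by 2, so the series converges when |t − 2|² · 5/2 < 1, i.e. |t − 2| < √(2/5). So R = √10/5.

R = √10/5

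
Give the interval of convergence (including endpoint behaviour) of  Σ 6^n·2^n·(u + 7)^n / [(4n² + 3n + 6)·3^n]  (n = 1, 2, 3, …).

Apply the ratio test: |a_{n+1}| / |a_n| = [(4n² + 3n + 6)/(4(n+1)² + 3(n+1) + 6)] · 6·2/3, which tends to 4 as n → ∞.
The series converges when 4 · |u + 7| < 1, giving R = 1/4.
At u = -27/4: the terms are on the order of 1/n², so the series converges absolutely by comparison with the p-series (p = 2 > 1).
When u = -29/4, the terms are on the order of 1/n², so the series converges absolutely by comparison with the p-series (p = 2 > 1).

[-29/4, -27/4]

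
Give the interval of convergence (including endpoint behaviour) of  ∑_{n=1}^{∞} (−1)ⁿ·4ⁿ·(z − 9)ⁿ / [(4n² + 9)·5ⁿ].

By the ratio test, |a_{n+1}/a_n| = [(4n² + 9)/(4(n+1)² + 9)] · 4/5 → 4/5.
Convergence for |z − 9| · 4/5 < 1, i.e. |z − 9| < 5/4. So R = 5/4.
When z = 41/4, the terms are on the order of 1/n², so the series converges absolutely by comparison with the p-series (p = 2 > 1).
Endpoint z = 31/4: absolute convergence follows by limit comparison with Σ 1/n².

[31/4, 41/4]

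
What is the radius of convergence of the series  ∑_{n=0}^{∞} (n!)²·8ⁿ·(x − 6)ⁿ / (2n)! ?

R = 1/2

By the ratio test, |a_{n+1}/a_n| = (n+1)²/[(2n+1)·(2n+2)] · 8 → 2.
Convergence for |x − 6| · 2 < 1, i.e. |x − 6| < 1/2. So R = 1/2.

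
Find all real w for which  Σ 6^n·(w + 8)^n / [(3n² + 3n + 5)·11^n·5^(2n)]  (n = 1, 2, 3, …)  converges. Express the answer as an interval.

The ratio of consecutive coefficients is [(3n² + 3n + 5)/(3(n+1)² + 3(n+1) + 5)] · 6/(11·25) → 6/275.
Convergence for |w + 8| · 6/275 < 1, i.e. |w + 8| < 275/6. So R = 275/6.
At w = 227/6: absolute convergence follows by limit comparison with Σ 1/n².
Endpoint w = -323/6: the terms are on the order of 1/n², so the series converges absolutely by comparison with the p-series (p = 2 > 1).

[-323/6, 227/6]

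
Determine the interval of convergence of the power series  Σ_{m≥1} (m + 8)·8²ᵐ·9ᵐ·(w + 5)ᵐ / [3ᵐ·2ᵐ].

Apply the ratio test: |a_{m+1}| / |a_m| = [((m+1) + 8)/(m + 8)] · 64·9/(3·2), which tends to 96 as m → ∞.
Convergence for |w + 5| · 96 < 1, i.e. |w + 5| < 1/96. So R = 1/96.
At w = -479/96: the terms have absolute value of order m, which does not tend to 0, so the series diverges by the divergence test.
Endpoint w = -481/96: the terms have absolute value of order m, which does not tend to 0, so the series diverges by the divergence test.

(-481/96, -479/96)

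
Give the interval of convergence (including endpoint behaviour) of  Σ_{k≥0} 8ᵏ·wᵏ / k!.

By the ratio test, |a_{k+1}/a_k| = 8 · 1/(k+1) → 0.
The ratio tends to 0 regardless of w, hence R = ∞.

(−∞, ∞)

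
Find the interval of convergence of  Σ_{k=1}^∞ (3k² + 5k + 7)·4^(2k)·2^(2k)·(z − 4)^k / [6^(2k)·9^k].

(-17/16, 145/16)

The ratio of consecutive coefficients is [(3(k+1)² + 5(k+1) + 7)/(3k² + 5k + 7)] · 16·4/(36·9) → 16/81.
Thus R = 1/(16/81) = 81/16.
When z = 145/16, the terms do not tend to 0, so the series diverges.
When z = -17/16, the terms have absolute value of order k², which does not tend to 0, so the series diverges by the divergence test.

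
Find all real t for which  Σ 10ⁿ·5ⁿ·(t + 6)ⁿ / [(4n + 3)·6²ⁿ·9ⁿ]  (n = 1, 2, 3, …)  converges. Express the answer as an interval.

By the ratio test, |a_{n+1}/a_n| = [(4n + 3)/(4(n+1) + 3)] · 10·5/(36·9) → 25/162.
Thus R = 1/(25/162) = 162/25.
Endpoint t = 12/25: the terms behave like c/n; limit comparison with the harmonic series gives divergence.
At t = -312/25: the terms alternate in sign and decrease monotonically to 0 in absolute value (size ~ c/n), so the alternating series test gives convergence.

[-312/25, 12/25)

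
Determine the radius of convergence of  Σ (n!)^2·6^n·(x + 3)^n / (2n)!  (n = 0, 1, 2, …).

Ratio test: |a_{n+1}/a_n| = (n+1)²/[(2n+1)·(2n+2)] · 6 → 3/2 as n → ∞.
The series converges when 3/2 · |x + 3| < 1, giving R = 2/3.

R = 2/3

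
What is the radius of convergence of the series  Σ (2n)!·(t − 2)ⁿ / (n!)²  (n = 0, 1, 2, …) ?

R = 1/4

By the ratio test, |a_{n+1}/a_n| = (2n+1)·(2n+2)/(n+1)² → 4.
Thus R = 1/(4) = 1/4.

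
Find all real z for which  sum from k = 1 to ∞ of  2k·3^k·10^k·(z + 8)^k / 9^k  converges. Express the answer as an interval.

(-83/10, -77/10)

Ratio test: |a_{k+1}/a_k| = [2(k+1)/2k] · 3·10/9 → 10/3 as k → ∞.
Thus R = 1/(10/3) = 3/10.
Check z = -77/10: the terms do not tend to 0, so the series diverges.
Endpoint z = -83/10: the k-th term does not approach 0; divergence by the term test.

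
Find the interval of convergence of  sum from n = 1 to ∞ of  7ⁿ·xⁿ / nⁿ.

(−∞, ∞)

Applying the root test, |a_n|^(1/n) = 7/n → 0.
The limit is 0 for every x, so R = ∞.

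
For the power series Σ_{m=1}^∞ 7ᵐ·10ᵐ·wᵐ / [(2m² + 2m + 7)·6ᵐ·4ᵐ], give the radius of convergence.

Apply the ratio test: |a_{m+1}| / |a_m| = [(2m² + 2m + 7)/(2(m+1)² + 2(m+1) + 7)] · 7·10/(6·4), which tends to 35/12 as m → ∞.
Convergence for |w| · 35/12 < 1, i.e. |w| < 12/35. So R = 12/35.

R = 12/35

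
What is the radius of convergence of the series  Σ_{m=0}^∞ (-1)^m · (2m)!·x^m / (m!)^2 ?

R = 1/4

By the ratio test, |a_{m+1}/a_m| = (2m+1)·(2m+2)/(m+1)² → 4.
The series converges when 4 · |x| < 1, giving R = 1/4.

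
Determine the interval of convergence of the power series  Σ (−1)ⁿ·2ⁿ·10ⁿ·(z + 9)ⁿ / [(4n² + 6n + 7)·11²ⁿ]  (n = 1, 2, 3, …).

The ratio of consecutive coefficients is [(4n² + 6n + 7)/(4(n+1)² + 6(n+1) + 7)] · 2·10/121 → 20/121.
The series converges when 20/121 · |z + 9| < 1, giving R = 121/20.
At z = -59/20: the series is dominated by a constant times Σ 1/n², which converges (p = 2 > 1).
Check z = -301/20: the series is dominated by a constant times Σ 1/n², which converges (p = 2 > 1).

[-301/20, -59/20]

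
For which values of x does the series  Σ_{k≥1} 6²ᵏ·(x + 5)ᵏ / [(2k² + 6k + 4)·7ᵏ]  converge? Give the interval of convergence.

[-187/36, -173/36]

Ratio test: |a_{k+1}/a_k| = [(2k² + 6k + 4)/(2(k+1)² + 6(k+1) + 4)] · 36/7 → 36/7 as k → ∞.
Hence the series converges for |x + 5| < 1/(36/7) = 7/36, so the radius of convergence is 7/36.
At x = -173/36: absolute convergence follows by limit comparison with Σ 1/k².
Endpoint x = -187/36: the series is dominated by a constant times Σ 1/k², which converges (p = 2 > 1).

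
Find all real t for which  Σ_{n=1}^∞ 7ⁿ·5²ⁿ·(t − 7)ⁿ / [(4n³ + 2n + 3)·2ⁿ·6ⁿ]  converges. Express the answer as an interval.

Ratio test: |a_{n+1}/a_n| = [(4n³ + 2n + 3)/(4(n+1)³ + 2(n+1) + 3)] · 7·25/(2·6) → 175/12 as n → ∞.
Convergence for |t − 7| · 175/12 < 1, i.e. |t − 7| < 12/175. So R = 12/175.
When t = 1237/175, the terms are on the order of 1/n³, so the series converges absolutely by comparison with the p-series (p = 3 > 1).
When t = 1213/175, absolute convergence follows by limit comparison with Σ 1/n³.

[1213/175, 1237/175]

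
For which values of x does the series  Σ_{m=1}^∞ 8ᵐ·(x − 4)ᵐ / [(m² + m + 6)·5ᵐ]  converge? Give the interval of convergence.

[27/8, 37/8]

The ratio of consecutive coefficients is [(m² + m + 6)/((m+1)² + (m+1) + 6)] · 8/5 → 8/5.
Convergence for |x − 4| · 8/5 < 1, i.e. |x − 4| < 5/8. So R = 5/8.
When x = 37/8, the terms are on the order of 1/m², so the series converges absolutely by comparison with the p-series (p = 2 > 1).
At x = 27/8: the terms are on the order of 1/m², so the series converges absolutely by comparison with the p-series (p = 2 > 1).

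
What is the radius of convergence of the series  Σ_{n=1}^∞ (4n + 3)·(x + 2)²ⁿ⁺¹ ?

Ratio test: |a_{n+1}/a_n| = (4(n+1) + 3)/(4n + 3) → 1 as n → ∞.
Since the exponent of (x + 2) increases by 2 each term, convergence requires |x + 2|² < 1, hence R = 1.

R = 1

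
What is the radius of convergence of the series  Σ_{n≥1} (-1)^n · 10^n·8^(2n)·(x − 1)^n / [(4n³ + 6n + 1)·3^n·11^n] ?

R = 33/640

Ratio test: |a_{n+1}/a_n| = [(4n³ + 6n + 1)/(4(n+1)³ + 6(n+1) + 1)] · 10·64/(3·11) → 640/33 as n → ∞.
Hence the series converges for |x − 1| < 1/(640/33) = 33/640, so the radius of convergence is 33/640.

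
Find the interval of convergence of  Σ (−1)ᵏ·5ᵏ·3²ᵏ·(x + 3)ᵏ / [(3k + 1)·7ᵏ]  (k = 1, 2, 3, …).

Apply the ratio test: |a_{k+1}| / |a_k| = [(3k + 1)/(3(k+1) + 1)] · 5·9/7, which tends to 45/7 as k → ∞.
Thus R = 1/(45/7) = 7/45.
When x = -128/45, convergence follows from the alternating series test (terms decrease monotonically to 0).
Check x = -142/45: the terms are asymptotic to a nonzero constant times 1/k, so the series diverges by limit comparison with Σ 1/k.

(-142/45, -128/45]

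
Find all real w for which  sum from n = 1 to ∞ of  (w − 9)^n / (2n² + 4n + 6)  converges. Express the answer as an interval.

Apply the ratio test: |a_{n+1}| / |a_n| = (2n² + 4n + 6)/(2(n+1)² + 4(n+1) + 6), which tends to 1 as n → ∞.
Convergence for |w − 9| < 1, so R = 1.
When w = 10, the series is dominated by a constant times Σ 1/n², which converges (p = 2 > 1).
At w = 8: the terms are on the order of 1/n², so the series converges absolutely by comparison with the p-series (p = 2 > 1).

[8, 10]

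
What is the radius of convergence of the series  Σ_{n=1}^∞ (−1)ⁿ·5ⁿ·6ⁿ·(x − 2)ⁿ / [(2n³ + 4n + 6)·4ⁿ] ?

R = 2/15

By the ratio test, |a_{n+1}/a_n| = [(2n³ + 4n + 6)/(2(n+1)³ + 4(n+1) + 6)] · 5·6/4 → 15/2.
The series converges when 15/2 · |x − 2| < 1, giving R = 2/15.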